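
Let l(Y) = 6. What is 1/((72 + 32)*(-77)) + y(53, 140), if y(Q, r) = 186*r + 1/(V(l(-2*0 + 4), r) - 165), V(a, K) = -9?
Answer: 18141959749/696696 ≈ 26040.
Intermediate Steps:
y(Q, r) = -1/174 + 186*r (y(Q, r) = 186*r + 1/(-9 - 165) = 186*r + 1/(-174) = 186*r - 1/174 = -1/174 + 186*r)
1/((72 + 32)*(-77)) + y(53, 140) = 1/((72 + 32)*(-77)) + (-1/174 + 186*140) = 1/(104*(-77)) + (-1/174 + 26040) = 1/(-8008) + 4530959/174 = -1/8008 + 4530959/174 = 18141959749/696696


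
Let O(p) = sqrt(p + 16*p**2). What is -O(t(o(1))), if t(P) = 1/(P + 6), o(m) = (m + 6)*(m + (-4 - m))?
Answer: -I*sqrt(6)/22 ≈ -0.11134*I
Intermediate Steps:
o(m) = -24 - 4*m (o(m) = (6 + m)*(-4) = -24 - 4*m)
t(P) = 1/(6 + P)
-O(t(o(1))) = -sqrt((1 + 16/(6 + (-24 - 4*1)))/(6 + (-24 - 4*1))) = -sqrt((1 + 16/(6 + (-24 - 4)))/(6 + (-24 - 4))) = -sqrt((1 + 16/(6 - 28))/(6 - 28)) = -sqrt((1 + 16/(-22))/(-22)) = -sqrt(-(1 + 16*(-1/22))/22) = -sqrt(-(1 - 8/11)/22) = -sqrt(-1/22*3/11) = -sqrt(-3/242) = -I*sqrt(6)/22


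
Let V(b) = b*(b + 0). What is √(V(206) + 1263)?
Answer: √43699 ≈ 209.04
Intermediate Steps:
V(b) = b² (V(b) = b*b = b²)
√(V(206) + 1263) = √(206² + 1263) = √(42436 + 1263) = √43699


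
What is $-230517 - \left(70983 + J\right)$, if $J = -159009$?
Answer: $-142491$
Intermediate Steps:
$-230517 - \left(70983 + J\right) = -230517 - \left(70983 - 159009\right) = -230517 - -88026 = -230517 + 88026 = -142491$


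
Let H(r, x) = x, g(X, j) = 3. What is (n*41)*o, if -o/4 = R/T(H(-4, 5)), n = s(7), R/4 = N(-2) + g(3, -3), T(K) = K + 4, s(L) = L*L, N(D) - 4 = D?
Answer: -160720/9 ≈ -17858.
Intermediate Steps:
N(D) = 4 + D
s(L) = L²
T(K) = 4 + K
R = 20 (R = 4*((4 - 2) + 3) = 4*(2 + 3) = 4*5 = 20)
n = 49 (n = 7² = 49)
o = -80/9 (o = -80/(4 + 5) = -80/9 ≈ -8.8889)
(n*41)*o = (49*41)*(-80/9) = 2009*(-80/9) = -160720/9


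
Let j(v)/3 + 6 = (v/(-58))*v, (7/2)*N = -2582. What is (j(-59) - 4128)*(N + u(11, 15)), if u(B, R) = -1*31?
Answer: 1350152091/406 ≈ 3.3255e+6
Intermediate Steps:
N = -5164/7 (N = (2/7)*(-2582) = -5164/7 ≈ -737.71)
u(B, R) = -31
j(v) = -18 - 3*v**2/58 (j(v) = -18 + 3*((v/(-58))*v) = -18 + 3*((v*(-1/58))*v) = -18 + 3*((-v/58)*v) = -18 + 3*(-v**2/58) = -18 - 3*v**2/58)
(j(-59) - 4128)*(N + u(11, 15)) = ((-18 - 3/58*(-59)**2) - 4128)*(-5164/7 - 31) = ((-18 - 3/58*3481) - 4128)*(-5381/7) = ((-18 - 10443/58) - 4128)*(-5381/7) = (-11487/58 - 4128)*(-5381/7) = -250911/58*(-5381/7) = 1350152091/406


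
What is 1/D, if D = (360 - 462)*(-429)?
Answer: 1/43758 ≈ 2.2853e-5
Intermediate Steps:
D = 43758 (D = -102*(-429) = 43758)
1/D = 1/43758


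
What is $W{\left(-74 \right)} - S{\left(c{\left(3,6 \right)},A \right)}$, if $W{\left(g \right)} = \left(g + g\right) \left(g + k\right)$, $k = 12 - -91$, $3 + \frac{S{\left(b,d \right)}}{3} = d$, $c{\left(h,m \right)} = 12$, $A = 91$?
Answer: $-4556$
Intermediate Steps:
$S{\left(b,d \right)} = -9 + 3 d$
$k = 103$ ($k = 12 + 91 = 103$)
$W{\left(g \right)} = 2 g \left(103 + g\right)$ ($W{\left(g \right)} = \left(g + g\right) \left(g + 103\right) = 2 g \left(103 + g\right)$)
$W{\left(-74 \right)} - S{\left(c{\left(3,6 \right)},A \right)} = 2 \left(-74\right) \left(103 - 74\right) - \left(-9 + 3 \cdot 91\right) = 2 \left(-74\right) 29 - \left(-9 + 273\right) = -4292 - 264 = -4556$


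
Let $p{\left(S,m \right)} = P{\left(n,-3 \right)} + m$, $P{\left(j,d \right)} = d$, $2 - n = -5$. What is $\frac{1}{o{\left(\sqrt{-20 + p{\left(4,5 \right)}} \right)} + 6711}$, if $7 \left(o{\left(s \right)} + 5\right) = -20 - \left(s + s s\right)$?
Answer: $\frac{164290}{1101681809} + \frac{21 i \sqrt{2}}{2203363618} \approx 0.00014913 + 1.3479 \cdot 10^{-8} i$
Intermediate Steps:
$n = 7$ ($n = 2 - -5 = 2 + 5 = 7$)
$p{\left(S,m \right)} = -3 + m$
$o{\left(s \right)} = - \frac{55}{7} - \frac{s}{7} - \frac{s^{2}}{7}$ ($o{\left(s \right)} = -5 + \frac{-20 - \left(s + s s\right)}{7} = -5 + \frac{-20 - \left(s + s^{2}\right)}{7} = -5 + \frac{-20 - s - s^{2}}{7} = -5 - \left(\frac{20}{7} + \frac{s}{7} + \frac{s^{2}}{7}\right) = - \frac{55}{7} - \frac{s}{7} - \frac{s^{2}}{7}$)
$\frac{1}{o{\left(\sqrt{-20 + p{\left(4,5 \right)}} \right)} + 6711} = \frac{1}{\left(- \frac{55}{7} - \frac{\sqrt{-20 + \left(-3 + 5\right)}}{7} - \frac{\left(\sqrt{-20 + \left(-3 + 5\right)}\right)^{2}}{7}\right) + 6711} = \frac{1}{\left(- \frac{55}{7} - \frac{\sqrt{-20 + 2}}{7} - \frac{\left(\sqrt{-20 + 2}\right)^{2}}{7}\right) + 6711} = \frac{1}{\left(- \frac{55}{7} - \frac{\sqrt{-18}}{7} - \frac{\left(\sqrt{-18}\right)^{2}}{7}\right) + 6711} = \frac{1}{\left(- \frac{55}{7} - \frac{3 i \sqrt{2}}{7} - \frac{\left(3 i \sqrt{2}\right)^{2}}{7}\right) + 6711} = \frac{1}{\left(- \frac{55}{7} - \frac{3 i \sqrt{2}}{7} - - \frac{18}{7}\right) + 6711} = \frac{1}{\left(- \frac{55}{7} - \frac{3 i \sqrt{2}}{7} + \frac{18}{7}\right) + 6711} = \frac{1}{\left(- \frac{37}{7} - \frac{3 i \sqrt{2}}{7}\right) + 6711} = \frac{1}{\frac{46940}{7} - \frac{3 i \sqrt{2}}{7}}$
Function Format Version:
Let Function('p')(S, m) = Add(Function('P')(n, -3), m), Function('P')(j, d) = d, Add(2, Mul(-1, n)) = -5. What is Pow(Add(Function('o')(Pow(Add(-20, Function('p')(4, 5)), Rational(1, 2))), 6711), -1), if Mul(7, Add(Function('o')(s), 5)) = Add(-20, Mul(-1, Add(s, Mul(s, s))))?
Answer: Add(Rational(164290, 1101681809), Mul(Rational(21, 2203363618), I, Pow(2, Rational(1, 2)))) ≈ Add(0.00014913, Mul(1.3479e-8, I))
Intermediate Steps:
n = 7 (n = Add(2, Mul(-1, -5)) = Add(2, 5) = 7)
Function('p')(S, m) = Add(-3, m)
Function('o')(s) = Add(Rational(-55, 7), Mul(Rational(-1, 7), s), Mul(Rational(-1, 7), Pow(s, 2))) (Function('o')(s) = Add(-5, Mul(Rational(1, 7), Add(-20, Mul(-1, Add(s, Mul(s, s)))))) = Add(-5, Mul(Rational(1, 7), Add(-20, Mul(-1, Add(s, Pow(s, 2)))))) = Add(-5, Mul(Rational(1, 7), Add(-20, Add(Mul(-1, s), Mul(-1, Pow(s, 2)))))) = Add(-5, Mul(Rational(1, 7), Add(-20, Mul(-1, s), Mul(-1, Pow(s, 2))))) = Add(-5, Add(Rational(-20, 7), Mul(Rational(-1, 7), s), Mul(Rational(-1, 7), Pow(s, 2)))) = Add(Rational(-55, 7), Mul(Rational(-1, 7), s), Mul(Rational(-1, 7), Pow(s, 2))))
Pow(Add(Function('o')(Pow(Add(-20, Function('p')(4, 5)), Rational(1, 2))), 6711), -1) = Pow(Add(Add(Rational(-55, 7), Mul(Rational(-1, 7), Pow(Add(-20, Add(-3, 5)), Rational(1, 2))), Mul(Rational(-1, 7), Pow(Pow(Add(-20, Add(-3, 5)), Rational(1, 2)), 2))), 6711), -1) = Pow(Add(Add(Rational(-55, 7), Mul(Rational(-1, 7), Pow(Add(-20, 2), Rational(1, 2))), Mul(Rational(-1, 7), Pow(Pow(Add(-20, 2), Rational(1, 2)), 2))), 6711), -1) = Pow(Add(Add(Rational(-55, 7), Mul(Rational(-1, 7), Pow(-18, Rational(1, 2))), Mul(Rational(-1, 7), Pow(Pow(-18, Rational(1, 2)), 2))), 6711), -1) = Pow(Add(Add(Rational(-55, 7), Mul(Rational(-1, 7), Mul(3, I, Pow(2, Rational(1, 2)))), Mul(Rational(-1, 7), Pow(Mul(3, I, Pow(2, Rational(1, 2))), 2))), 6711), -1) = Pow(Add(Add(Rational(-55, 7), Mul(Rational(-3, 7), I, Pow(2, Rational(1, 2))), Mul(Rational(-1, 7), -18)), 6711), -1) = Pow(Add(Add(Rational(-55, 7), Mul(Rational(-3, 7), I, Pow(2, Rational(1, 2))), Rational(18, 7)), 6711), -1) = Pow(Add(Add(Rational(-37, 7), Mul(Rational(-3, 7), I, Pow(2, Rational(1, 2)))), 6711), -1) = Pow(Add(Rational(46940, 7), Mul(Rational(-3, 7), I, Pow(2, Rational(1, 2)))), -1)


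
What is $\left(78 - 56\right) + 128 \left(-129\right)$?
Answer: $-16490$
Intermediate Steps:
$\left(78 - 56\right) + 128 \left(-129\right) = \left(78 - 56\right) - 16512 = 22 - 16512 = -16490$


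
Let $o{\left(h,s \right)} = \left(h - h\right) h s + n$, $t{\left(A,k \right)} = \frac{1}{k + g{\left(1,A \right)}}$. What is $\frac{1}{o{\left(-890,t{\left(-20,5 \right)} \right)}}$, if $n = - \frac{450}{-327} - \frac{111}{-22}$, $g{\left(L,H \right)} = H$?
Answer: $\frac{2398}{15399} \approx 0.15572$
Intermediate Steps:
$n = \frac{15399}{2398}$ ($n = \left(-450\right) \left(- \frac{1}{327}\right) - - \frac{111}{22} = \frac{150}{109} + \frac{111}{22} = \frac{15399}{2398} \approx 6.4216$)
$t{\left(A,k \right)} = \frac{1}{A + k}$ ($t{\left(A,k \right)} = \frac{1}{k + A} = \frac{1}{A + k}$)
$o{\left(h,s \right)} = \frac{15399}{2398}$ ($o{\left(h,s \right)} = \left(h - h\right) h s + \frac{15399}{2398} = 0 h s + \frac{15399}{2398} = 0 s + \frac{15399}{2398} = 0 + \frac{15399}{2398} = \frac{15399}{2398}$)
$\frac{1}{o{\left(-890,t{\left(-20,5 \right)} \right)}} = \frac{1}{\frac{15399}{2398}} = \frac{2398}{15399}$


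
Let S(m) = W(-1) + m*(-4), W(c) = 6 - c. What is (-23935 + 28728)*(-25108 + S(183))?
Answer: -123817569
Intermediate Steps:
S(m) = 7 - 4*m (S(m) = (6 - 1*(-1)) + m*(-4) = (6 + 1) - 4*m = 7 - 4*m)
(-23935 + 28728)*(-25108 + S(183)) = (-23935 + 28728)*(-25108 + (7 - 4*183)) = 4793*(-25108 + (7 - 732)) = 4793*(-25108 - 725) = 4793*(-25833) = -123817569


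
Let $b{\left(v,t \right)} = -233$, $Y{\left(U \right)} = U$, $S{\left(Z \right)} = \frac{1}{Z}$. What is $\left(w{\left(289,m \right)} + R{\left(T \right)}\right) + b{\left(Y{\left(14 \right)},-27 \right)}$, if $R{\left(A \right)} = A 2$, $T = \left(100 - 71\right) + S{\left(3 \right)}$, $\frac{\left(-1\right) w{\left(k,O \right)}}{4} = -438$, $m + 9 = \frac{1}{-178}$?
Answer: $\frac{4733}{3} \approx 1577.7$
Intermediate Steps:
$m = - \frac{1603}{178}$ ($m = -9 + \frac{1}{-178} = -9 - \frac{1}{178} = - \frac{1603}{178} \approx -9.0056$)
$w{\left(k,O \right)} = 1752$ ($w{\left(k,O \right)} = \left(-4\right) \left(-438\right) = 1752$)
$T = \frac{88}{3}$ ($T = \left(100 - 71\right) + \frac{1}{3} = 29 + \frac{1}{3} = \frac{88}{3} \approx 29.333$)
$R{\left(A \right)} = 2 A$
$\left(w{\left(289,m \right)} + R{\left(T \right)}\right) + b{\left(Y{\left(14 \right)},-27 \right)} = \left(1752 + 2 \cdot \frac{88}{3}\right) - 233 = \left(1752 + \frac{176}{3}\right) - 233 = \frac{5432}{3} - 233 = \frac{4733}{3}$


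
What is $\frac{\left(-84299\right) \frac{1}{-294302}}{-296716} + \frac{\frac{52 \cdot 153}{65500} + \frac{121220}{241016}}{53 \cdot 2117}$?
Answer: $\frac{22233613097617294521}{4833571006457207941073000} \approx 4.5998 \cdot 10^{-6}$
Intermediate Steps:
$\frac{\left(-84299\right) \frac{1}{-294302}}{-296716} + \frac{\frac{52 \cdot 153}{65500} + \frac{121220}{241016}}{53 \cdot 2117} = \left(-84299\right) \left(- \frac{1}{294302}\right) \left(- \frac{1}{296716}\right) + \frac{7956 \cdot \frac{1}{65500} + 121220 \cdot \frac{1}{241016}}{112201} = \frac{84299}{294302} \left(- \frac{1}{296716}\right) + \left(\frac{1989}{16375} + \frac{30305}{60254}\right) \frac{1}{112201} = - \frac{84299}{87324112232} + \frac{616089581}{986659250} \cdot \frac{1}{112201} = - \frac{84299}{87324112232} + \frac{616089581}{110704154509250} = \frac{22233613097617294521}{4833571006457207941073000}$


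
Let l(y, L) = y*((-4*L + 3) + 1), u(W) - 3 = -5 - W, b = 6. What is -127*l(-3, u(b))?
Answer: 13716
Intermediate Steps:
u(W) = -2 - W (u(W) = 3 + (-5 - W) = -2 - W)
l(y, L) = y*(4 - 4*L) (l(y, L) = y*((3 - 4*L) + 1) = y*(4 - 4*L))
-127*l(-3, u(b)) = -508*(-3)*(1 - (-2 - 1*6)) = -508*(-3)*(1 - (-2 - 6)) = -508*(-3)*(1 - 1*(-8)) = -508*(-3)*(1 + 8) = -508*(-3)*9 = -127*(-108) = 13716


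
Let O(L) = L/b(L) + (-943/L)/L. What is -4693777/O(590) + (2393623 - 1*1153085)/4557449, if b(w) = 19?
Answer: -10883228808702565542/71994050950559 ≈ -1.5117e+5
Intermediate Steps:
O(L) = -943/L**2 + L/19 (O(L) = L/19 + (-943/L)/L = L*(1/19) - 943/L**2 = L/19 - 943/L**2 = -943/L**2 + L/19)
-4693777/O(590) + (2393623 - 1*1153085)/4557449 = -4693777/(-943/590**2 + (1/19)*590) + (2393623 - 1*1153085)/4557449 = -4693777/(-943*1/348100 + 590/19) + (2393623 - 1153085)*(1/4557449) = -4693777/(-943/348100 + 590/19) + 1240538*(1/4557449) = -4693777/205361083/6613900 + 95426/350573 = -4693777*6613900/205361083 + 95426/350573 = -31044171700300/205361083 + 95426/350573 = -10883228808702565542/71994050950559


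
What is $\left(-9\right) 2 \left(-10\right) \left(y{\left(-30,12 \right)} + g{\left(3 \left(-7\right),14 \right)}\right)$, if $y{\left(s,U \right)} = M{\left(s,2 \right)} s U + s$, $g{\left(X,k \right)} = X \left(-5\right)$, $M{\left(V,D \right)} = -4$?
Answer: $272700$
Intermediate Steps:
$g{\left(X,k \right)} = - 5 X$
$y{\left(s,U \right)} = s - 4 U s$ ($y{\left(s,U \right)} = - 4 s U + s = - 4 U s + s = s - 4 U s$)
$\left(-9\right) 2 \left(-10\right) \left(y{\left(-30,12 \right)} + g{\left(3 \left(-7\right),14 \right)}\right) = \left(-9\right) 2 \left(-10\right) \left(- 30 \left(1 - 48\right) - 5 \cdot 3 \left(-7\right)\right) = \left(-18\right) \left(-10\right) \left(- 30 \left(1 - 48\right) - -105\right) = 180 \left(\left(-30\right) \left(-47\right) + 105\right) = 180 \left(1410 + 105\right) = 180 \cdot 1515 = 272700$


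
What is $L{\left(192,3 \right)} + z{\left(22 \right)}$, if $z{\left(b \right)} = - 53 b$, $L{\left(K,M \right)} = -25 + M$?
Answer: $-1188$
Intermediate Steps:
$L{\left(192,3 \right)} + z{\left(22 \right)} = \left(-25 + 3\right) - 1166 = -22 - 1166 = -1188$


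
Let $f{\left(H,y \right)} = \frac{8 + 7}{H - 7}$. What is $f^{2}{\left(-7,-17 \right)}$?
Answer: $\frac{225}{196} \approx 1.148$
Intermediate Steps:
$f{\left(H,y \right)} = \frac{15}{-7 + H}$
$f^{2}{\left(-7,-17 \right)} = \left(\frac{15}{-7 - 7}\right)^{2} = \left(\frac{15}{-14}\right)^{2} = \left(15 \left(- \frac{1}{14}\right)\right)^{2} = \left(- \frac{15}{14}\right)^{2} = \frac{225}{196}$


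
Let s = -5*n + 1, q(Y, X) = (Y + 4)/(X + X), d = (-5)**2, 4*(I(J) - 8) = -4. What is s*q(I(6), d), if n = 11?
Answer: -297/25 ≈ -11.880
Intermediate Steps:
I(J) = 7 (I(J) = 8 + (1/4)*(-4) = 8 - 1 = 7)
d = 25
q(Y, X) = (4 + Y)/(2*X) (q(Y, X) = (4 + Y)/((2*X)) = (4 + Y)*(1/(2*X)) = (4 + Y)/(2*X))
s = -54 (s = -5*11 + 1 = -55 + 1 = -54)
s*q(I(6), d) = -27*(4 + 7)/25 = -27*11/25 = -54*11/50 = -297/25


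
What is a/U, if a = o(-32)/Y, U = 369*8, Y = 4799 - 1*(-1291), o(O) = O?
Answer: -2/1123605 ≈ -1.7800e-6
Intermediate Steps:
Y = 6090 (Y = 4799 + 1291 = 6090)
U = 2952
a = -16/3045 (a = -32/6090 = -32*1/6090 = -16/3045 ≈ -0.0052545)
a/U = -16/3045/2952 = -16/3045*1/2952 = -2/1123605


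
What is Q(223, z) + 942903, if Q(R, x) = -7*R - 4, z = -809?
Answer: 941338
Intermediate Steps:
Q(R, x) = -4 - 7*R
Q(223, z) + 942903 = (-4 - 7*223) + 942903 = (-4 - 1561) + 942903 = -1565 + 942903 = 941338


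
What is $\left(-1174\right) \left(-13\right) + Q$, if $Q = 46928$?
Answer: $62190$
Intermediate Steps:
$\left(-1174\right) \left(-13\right) + Q = \left(-1174\right) \left(-13\right) + 46928 = 15262 + 46928 = 62190$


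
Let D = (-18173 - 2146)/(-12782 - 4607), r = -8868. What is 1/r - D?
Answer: -180206281/154205652 ≈ -1.1686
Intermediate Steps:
D = 20319/17389 (D = -20319/(-17389) = -20319*(-1/17389) = 20319/17389 ≈ 1.1685)
1/r - D = 1/(-8868) - 1*20319/17389 = -1/8868 - 20319/17389 = -180206281/154205652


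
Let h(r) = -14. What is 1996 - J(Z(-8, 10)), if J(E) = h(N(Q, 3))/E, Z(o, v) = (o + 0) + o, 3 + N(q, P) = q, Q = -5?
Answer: 15961/8 ≈ 1995.1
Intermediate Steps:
N(q, P) = -3 + q
Z(o, v) = 2*o (Z(o, v) = o + o = 2*o)
J(E) = -14/E
1996 - J(Z(-8, 10)) = 1996 - (-14)/(2*(-8)) = 1996 - (-14)/(-16) = 1996 - (-14)*(-1)/16 = 1996 - 1*7/8 = 1996 - 7/8 = 15961/8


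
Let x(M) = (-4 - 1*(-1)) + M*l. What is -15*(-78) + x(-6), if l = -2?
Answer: 1179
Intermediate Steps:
x(M) = -3 - 2*M (x(M) = (-4 - 1*(-1)) + M*(-2) = (-4 + 1) - 2*M = -3 - 2*M)
-15*(-78) + x(-6) = -15*(-78) + (-3 - 2*(-6)) = 1170 + (-3 + 12) = 1170 + 9 = 1179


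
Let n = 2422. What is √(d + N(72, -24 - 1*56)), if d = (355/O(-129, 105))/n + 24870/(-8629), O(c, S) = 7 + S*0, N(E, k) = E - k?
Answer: √65141814628660998/20899438 ≈ 12.212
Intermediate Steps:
O(c, S) = 7 (O(c, S) = 7 + 0 = 7)
d = -418582685/146296066 (d = (355/7)/2422 + 24870/(-8629) = (355*(⅐))*(1/2422) + 24870*(-1/8629) = (355/7)*(1/2422) - 24870/8629 = 355/16954 - 24870/8629 = -418582685/146296066 ≈ -2.8612)
√(d + N(72, -24 - 1*56)) = √(-418582685/146296066 + (72 - (-24 - 1*56))) = √(-418582685/146296066 + (72 - (-24 - 56))) = √(-418582685/146296066 + (72 - 1*(-80))) = √(-418582685/146296066 + (72 + 80)) = √(-418582685/146296066 + 152) = √(21818419347/146296066) = √65141814628660998/20899438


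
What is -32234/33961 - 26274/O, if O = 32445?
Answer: -646041148/367288215 ≈ -1.7589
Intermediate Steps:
-32234/33961 - 26274/O = -32234/33961 - 26274/32445 = -32234*1/33961 - 26274*1/32445 = -32234/33961 - 8758/10815 = -646041148/367288215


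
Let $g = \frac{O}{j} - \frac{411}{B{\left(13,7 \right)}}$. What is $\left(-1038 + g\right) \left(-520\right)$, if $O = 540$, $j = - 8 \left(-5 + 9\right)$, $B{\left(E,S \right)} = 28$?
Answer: $\frac{3893175}{7} \approx 5.5617 \cdot 10^{5}$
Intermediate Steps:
$j = -32$ ($j = \left(-8\right) 4 = -32$)
$g = - \frac{1767}{56}$ ($g = \frac{540}{-32} - \frac{411}{28} = 540 \left(- \frac{1}{32}\right) - \frac{411}{28} = - \frac{135}{8} - \frac{411}{28} = - \frac{1767}{56} \approx -31.554$)
$\left(-1038 + g\right) \left(-520\right) = \left(-1038 - \frac{1767}{56}\right) \left(-520\right) = \left(- \frac{59895}{56}\right) \left(-520\right) = \frac{3893175}{7}$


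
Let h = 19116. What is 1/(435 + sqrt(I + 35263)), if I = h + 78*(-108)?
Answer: 87/28654 - sqrt(45955)/143270 ≈ 0.0015400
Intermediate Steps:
I = 10692 (I = 19116 + 78*(-108) = 19116 - 8424 = 10692)
1/(435 + sqrt(I + 35263)) = 1/(435 + sqrt(10692 + 35263)) = 1/(435 + sqrt(45955))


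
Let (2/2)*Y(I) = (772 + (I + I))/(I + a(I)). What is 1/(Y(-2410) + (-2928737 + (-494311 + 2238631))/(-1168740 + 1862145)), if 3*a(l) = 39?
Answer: -554030595/10714703 ≈ -51.708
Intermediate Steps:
a(l) = 13 (a(l) = (⅓)*39 = 13)
Y(I) = (772 + 2*I)/(13 + I) (Y(I) = (772 + (I + I))/(I + 13) = (772 + 2*I)/(13 + I))
1/(Y(-2410) + (-2928737 + (-494311 + 2238631))/(-1168740 + 1862145)) = 1/(2*(386 - 2410)/(13 - 2410) + (-2928737 + (-494311 + 2238631))/(-1168740 + 1862145)) = 1/(2*(-2024)/(-2397) + (-2928737 + 1744320)/693405) = 1/(2*(-1/2397)*(-2024) - 1184417*1/693405) = 1/(4048/2397 - 1184417/693405) = 1/(-10714703/554030595) = -554030595/10714703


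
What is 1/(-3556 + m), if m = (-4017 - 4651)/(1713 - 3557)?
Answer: -461/1637149 ≈ -0.00028159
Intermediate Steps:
m = 2167/461 (m = -8668/(-1844) = -8668*(-1/1844) = 2167/461 ≈ 4.7007)
1/(-3556 + m) = 1/(-3556 + 2167/461) = 1/(-1637149/461) = -461/1637149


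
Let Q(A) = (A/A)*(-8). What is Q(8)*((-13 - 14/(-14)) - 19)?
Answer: 248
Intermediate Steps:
Q(A) = -8 (Q(A) = 1*(-8) = -8)
Q(8)*((-13 - 14/(-14)) - 19) = -8*((-13 - 14/(-14)) - 19) = -8*((-13 - 14*(-1/14)) - 19) = -8*((-13 + 1) - 19) = -8*(-12 - 19) = -8*(-31) = 248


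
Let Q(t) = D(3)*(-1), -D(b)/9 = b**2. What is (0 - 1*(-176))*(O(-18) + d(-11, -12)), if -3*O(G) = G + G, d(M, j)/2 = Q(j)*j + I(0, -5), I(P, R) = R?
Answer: -341792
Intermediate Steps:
D(b) = -9*b**2
Q(t) = 81 (Q(t) = -9*3**2*(-1) = -9*9*(-1) = -81*(-1) = 81)
d(M, j) = -10 + 162*j (d(M, j) = 2*(81*j - 5) = 2*(-5 + 81*j) = -10 + 162*j)
O(G) = -2*G/3 (O(G) = -(G + G)/3 = -2*G/3)
(0 - 1*(-176))*(O(-18) + d(-11, -12)) = (0 - 1*(-176))*(-2/3*(-18) + (-10 + 162*(-12))) = (0 + 176)*(12 + (-10 - 1944)) = 176*(12 - 1954) = 176*(-1942) = -341792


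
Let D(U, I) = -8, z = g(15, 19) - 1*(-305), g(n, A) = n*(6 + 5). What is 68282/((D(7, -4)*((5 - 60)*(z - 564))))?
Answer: -34141/20680 ≈ -1.6509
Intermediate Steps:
g(n, A) = 11*n (g(n, A) = n*11 = 11*n)
z = 470 (z = 11*15 - 1*(-305) = 165 + 305 = 470)
68282/((D(7, -4)*((5 - 60)*(z - 564)))) = 68282/((-8*(5 - 60)*(470 - 564))) = 68282/((-(-440)*(-94))) = 68282/((-8*5170)) = 68282/(-41360) = 68282*(-1/41360) = -34141/20680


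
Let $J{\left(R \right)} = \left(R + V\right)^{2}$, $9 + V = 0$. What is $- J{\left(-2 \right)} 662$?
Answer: $-80102$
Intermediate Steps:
$V = -9$ ($V = -9 + 0 = -9$)
$J{\left(R \right)} = \left(-9 + R\right)^{2}$ ($J{\left(R \right)} = \left(R - 9\right)^{2} = \left(-9 + R\right)^{2}$)
$- J{\left(-2 \right)} 662 = - \left(-9 - 2\right)^{2} \cdot 662 = - \left(-11\right)^{2} \cdot 662 = - 121 \cdot 662 = \left(-1\right) 80102 = -80102$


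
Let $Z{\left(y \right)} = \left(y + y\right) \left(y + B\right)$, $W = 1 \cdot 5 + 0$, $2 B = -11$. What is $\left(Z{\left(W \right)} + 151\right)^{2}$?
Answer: $21316$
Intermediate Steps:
$B = - \frac{11}{2}$ ($B = \frac{1}{2} \left(-11\right) = - \frac{11}{2} \approx -5.5$)
$W = 5$ ($W = 5 + 0 = 5$)
$Z{\left(y \right)} = 2 y \left(- \frac{11}{2} + y\right)$ ($Z{\left(y \right)} = \left(y + y\right) \left(y - \frac{11}{2}\right) = 2 y \left(- \frac{11}{2} + y\right)$)
$\left(Z{\left(W \right)} + 151\right)^{2} = \left(5 \left(-11 + 2 \cdot 5\right) + 151\right)^{2} = \left(5 \left(-11 + 10\right) + 151\right)^{2} = \left(5 \left(-1\right) + 151\right)^{2} = \left(-5 + 151\right)^{2} = 146^{2} = 21316$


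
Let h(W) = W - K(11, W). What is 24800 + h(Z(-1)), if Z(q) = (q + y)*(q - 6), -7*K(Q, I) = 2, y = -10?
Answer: 174141/7 ≈ 24877.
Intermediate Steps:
K(Q, I) = -2/7 (K(Q, I) = -⅐*2 = -2/7)
Z(q) = (-10 + q)*(-6 + q) (Z(q) = (q - 10)*(q - 6) = (-10 + q)*(-6 + q))
h(W) = 2/7 + W (h(W) = W - 1*(-2/7) = W + 2/7 = 2/7 + W)
24800 + h(Z(-1)) = 24800 + (2/7 + (60 + (-1)² - 16*(-1))) = 24800 + (2/7 + (60 + 1 + 16)) = 24800 + (2/7 + 77) = 24800 + 541/7 = 174141/7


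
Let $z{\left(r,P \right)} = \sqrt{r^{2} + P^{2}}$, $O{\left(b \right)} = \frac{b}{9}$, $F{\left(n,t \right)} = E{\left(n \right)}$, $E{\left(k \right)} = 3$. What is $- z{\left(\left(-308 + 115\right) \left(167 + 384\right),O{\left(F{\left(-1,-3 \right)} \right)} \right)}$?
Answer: $- \frac{\sqrt{101779502842}}{3} \approx -1.0634 \cdot 10^{5}$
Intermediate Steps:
$F{\left(n,t \right)} = 3$
$O{\left(b \right)} = \frac{b}{9}$ ($O{\left(b \right)} = b \frac{1}{9} = \frac{b}{9}$)
$z{\left(r,P \right)} = \sqrt{P^{2} + r^{2}}$
$- z{\left(\left(-308 + 115\right) \left(167 + 384\right),O{\left(F{\left(-1,-3 \right)} \right)} \right)} = - \sqrt{\left(\frac{1}{9} \cdot 3\right)^{2} + \left(\left(-308 + 115\right) \left(167 + 384\right)\right)^{2}} = - \sqrt{\left(\frac{1}{3}\right)^{2} + \left(\left(-193\right) 551\right)^{2}} = - \sqrt{\frac{1}{9} + \left(-106343\right)^{2}} = - \sqrt{\frac{1}{9} + 11308833649} = - \sqrt{\frac{101779502842}{9}} = - \frac{\sqrt{101779502842}}{3}$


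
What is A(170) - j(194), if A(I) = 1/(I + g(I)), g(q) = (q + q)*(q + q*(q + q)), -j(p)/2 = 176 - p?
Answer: -709558919/19709970 ≈ -36.000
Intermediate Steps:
j(p) = -352 + 2*p (j(p) = -2*(176 - p) = -352 + 2*p)
g(q) = 2*q*(q + 2*q²) (g(q) = (2*q)*(q + q*(2*q)) = (2*q)*(q + 2*q²) = 2*q*(q + 2*q²))
A(I) = 1/(I + I²*(2 + 4*I))
A(170) - j(194) = 1/(170*(1 + 2*170*(1 + 2*170))) - (-352 + 2*194) = 1/(170*(1 + 2*170*(1 + 340))) - (-352 + 388) = 1/(170*(1 + 2*170*341)) - 1*36 = 1/(170*(1 + 115940)) - 36 = (1/170)/115941 - 36 = (1/170)*(1/115941) - 36 = 1/19709970 - 36 = -709558919/19709970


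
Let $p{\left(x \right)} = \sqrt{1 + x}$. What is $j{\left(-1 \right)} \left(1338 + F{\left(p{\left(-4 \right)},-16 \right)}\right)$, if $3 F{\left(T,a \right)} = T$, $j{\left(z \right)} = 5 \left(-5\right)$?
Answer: $-33450 - \frac{25 i \sqrt{3}}{3} \approx -33450.0 - 14.434 i$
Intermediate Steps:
$j{\left(z \right)} = -25$
$F{\left(T,a \right)} = \frac{T}{3}$
$j{\left(-1 \right)} \left(1338 + F{\left(p{\left(-4 \right)},-16 \right)}\right) = - 25 \left(1338 + \frac{\sqrt{1 - 4}}{3}\right) = - 25 \left(1338 + \frac{\sqrt{-3}}{3}\right) = - 25 \left(1338 + \frac{i \sqrt{3}}{3}\right) = -33450 - \frac{25 i \sqrt{3}}{3}$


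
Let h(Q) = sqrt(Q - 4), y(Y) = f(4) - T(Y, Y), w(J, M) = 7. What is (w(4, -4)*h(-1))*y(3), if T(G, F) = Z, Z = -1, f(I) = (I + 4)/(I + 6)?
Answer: 63*I*sqrt(5)/5 ≈ 28.174*I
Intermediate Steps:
f(I) = (4 + I)/(6 + I)
T(G, F) = -1
y(Y) = 9/5 (y(Y) = (4 + 4)/(6 + 4) - 1*(-1) = 8/10 + 1 = (1/10)*8 + 1 = 4/5 + 1 = 9/5)
h(Q) = sqrt(-4 + Q)
(w(4, -4)*h(-1))*y(3) = (7*sqrt(-4 - 1))*(9/5) = (7*sqrt(-5))*(9/5) = (7*(I*sqrt(5)))*(9/5) = (7*I*sqrt(5))*(9/5) = 63*I*sqrt(5)/5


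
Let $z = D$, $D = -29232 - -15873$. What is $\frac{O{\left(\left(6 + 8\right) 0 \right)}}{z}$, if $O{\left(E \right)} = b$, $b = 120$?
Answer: $- \frac{40}{4453} \approx -0.0089827$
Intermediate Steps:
$O{\left(E \right)} = 120$
$D = -13359$ ($D = -29232 + 15873 = -13359$)
$z = -13359$
$\frac{O{\left(\left(6 + 8\right) 0 \right)}}{z} = \frac{120}{-13359} = 120 \left(- \frac{1}{13359}\right) = - \frac{40}{4453}$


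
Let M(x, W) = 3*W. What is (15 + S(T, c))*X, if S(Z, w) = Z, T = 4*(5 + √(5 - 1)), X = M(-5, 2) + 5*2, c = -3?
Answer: 688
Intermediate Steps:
X = 16 (X = 3*2 + 5*2 = 6 + 10 = 16)
T = 28 (T = 4*(5 + √4) = 4*(5 + 2) = 4*7 = 28)
(15 + S(T, c))*X = (15 + 28)*16 = 43*16 = 688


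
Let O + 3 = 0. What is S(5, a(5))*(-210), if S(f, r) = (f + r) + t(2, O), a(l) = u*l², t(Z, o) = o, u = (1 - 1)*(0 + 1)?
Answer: -420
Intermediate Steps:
O = -3 (O = -3 + 0 = -3)
u = 0 (u = 0*1 = 0)
a(l) = 0 (a(l) = 0*l² = 0)
S(f, r) = -3 + f + r (S(f, r) = (f + r) - 3 = -3 + f + r)
S(5, a(5))*(-210) = (-3 + 5 + 0)*(-210) = 2*(-210) = -420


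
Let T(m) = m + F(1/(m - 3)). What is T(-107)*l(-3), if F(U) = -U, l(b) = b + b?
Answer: 35307/55 ≈ 641.95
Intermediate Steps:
l(b) = 2*b
T(m) = m - 1/(-3 + m) (T(m) = m - 1/(m - 3) = m - 1/(-3 + m))
T(-107)*l(-3) = ((-1 - 107*(-3 - 107))/(-3 - 107))*(2*(-3)) = ((-1 - 107*(-110))/(-110))*(-6) = -(-1 + 11770)/110*(-6) = -1/110*11769*(-6) = -11769/110*(-6) = 35307/55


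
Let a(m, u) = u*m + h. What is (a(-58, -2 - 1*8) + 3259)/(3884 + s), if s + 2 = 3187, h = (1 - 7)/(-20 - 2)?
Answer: 42232/77759 ≈ 0.54311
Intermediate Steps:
h = 3/11 (h = -6/(-22) = -6*(-1/22) = 3/11 ≈ 0.27273)
a(m, u) = 3/11 + m*u (a(m, u) = u*m + 3/11 = m*u + 3/11 = 3/11 + m*u)
s = 3185 (s = -2 + 3187 = 3185)
(a(-58, -2 - 1*8) + 3259)/(3884 + s) = ((3/11 - 58*(-2 - 1*8)) + 3259)/(3884 + 3185) = ((3/11 - 58*(-2 - 8)) + 3259)/7069 = ((3/11 - 58*(-10)) + 3259)*(1/7069) = ((3/11 + 580) + 3259)*(1/7069) = (6383/11 + 3259)*(1/7069) = (42232/11)*(1/7069) = 42232/77759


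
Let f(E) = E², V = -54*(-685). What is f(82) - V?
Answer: -30266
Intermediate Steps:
V = 36990
f(82) - V = 82² - 1*36990 = 6724 - 36990 = -30266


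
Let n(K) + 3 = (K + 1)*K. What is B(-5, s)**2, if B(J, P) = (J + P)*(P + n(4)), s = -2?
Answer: 11025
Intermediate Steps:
n(K) = -3 + K*(1 + K) (n(K) = -3 + (K + 1)*K = -3 + (1 + K)*K = -3 + K*(1 + K))
B(J, P) = (17 + P)*(J + P) (B(J, P) = (J + P)*(P + (-3 + 4 + 4**2)) = (J + P)*(P + (-3 + 4 + 16)) = (J + P)*(P + 17) = (J + P)*(17 + P) = (17 + P)*(J + P))
B(-5, s)**2 = ((-2)**2 + 17*(-5) + 17*(-2) - 5*(-2))**2 = (4 - 85 - 34 + 10)**2 = (-105)**2 = 11025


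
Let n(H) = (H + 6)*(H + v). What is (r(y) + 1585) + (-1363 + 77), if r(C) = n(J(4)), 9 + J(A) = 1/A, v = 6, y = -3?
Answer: 4905/16 ≈ 306.56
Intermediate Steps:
J(A) = -9 + 1/A
n(H) = (6 + H)**2 (n(H) = (H + 6)*(H + 6) = (6 + H)*(6 + H) = (6 + H)**2)
r(C) = 121/16 (r(C) = 36 + (-9 + 1/4)**2 + 12*(-9 + 1/4) = 36 + (-35/4)**2 + 12*(-35/4) = 36 + 1225/16 - 105 = 121/16)
(r(y) + 1585) + (-1363 + 77) = (121/16 + 1585) + (-1363 + 77) = 25481/16 - 1286 = 4905/16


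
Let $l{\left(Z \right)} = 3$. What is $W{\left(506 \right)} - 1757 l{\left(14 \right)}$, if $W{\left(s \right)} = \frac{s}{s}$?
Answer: $-5270$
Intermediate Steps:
$W{\left(s \right)} = 1$
$W{\left(506 \right)} - 1757 l{\left(14 \right)} = 1 - 5271 = -5270$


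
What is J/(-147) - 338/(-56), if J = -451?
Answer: 5353/588 ≈ 9.1037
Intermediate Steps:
J/(-147) - 338/(-56) = -451/(-147) - 338/(-56) = -451*(-1/147) - 338*(-1/56) = 451/147 + 169/28 = 5353/588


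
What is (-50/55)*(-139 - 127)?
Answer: 2660/11 ≈ 241.82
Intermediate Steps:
(-50/55)*(-139 - 127) = -50*1/55*(-266) = -10/11*(-266) = 2660/11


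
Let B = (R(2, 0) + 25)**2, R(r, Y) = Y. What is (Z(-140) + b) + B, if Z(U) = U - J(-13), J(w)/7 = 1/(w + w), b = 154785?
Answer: 4037027/26 ≈ 1.5527e+5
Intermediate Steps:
J(w) = 7/(2*w) (J(w) = 7/(w + w) = 7/((2*w)) = 7*(1/(2*w)) = 7/(2*w))
Z(U) = 7/26 + U (Z(U) = U - 7/(2*(-13)) = U - 7*(-1)/(2*13) = U - 1*(-7/26) = U + 7/26 = 7/26 + U)
B = 625 (B = (0 + 25)**2 = 25**2 = 625)
(Z(-140) + b) + B = ((7/26 - 140) + 154785) + 625 = (-3633/26 + 154785) + 625 = 4020777/26 + 625 = 4037027/26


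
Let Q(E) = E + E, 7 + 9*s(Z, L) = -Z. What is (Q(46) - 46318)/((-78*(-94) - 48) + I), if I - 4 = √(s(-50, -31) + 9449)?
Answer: -758013948/119487353 + 69339*√21271/119487353 ≈ -6.2592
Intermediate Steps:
s(Z, L) = -7/9 - Z/9 (s(Z, L) = -7/9 + (-Z)/9 = -7/9 - Z/9)
I = 4 + 2*√21271/3 (I = 4 + √((-7/9 - ⅑*(-50)) + 9449) = 4 + √((-7/9 + 50/9) + 9449) = 4 + √(43/9 + 9449) = 4 + √(85084/9) = 4 + 2*√21271/3 ≈ 101.23)
Q(E) = 2*E
(Q(46) - 46318)/((-78*(-94) - 48) + I) = (2*46 - 46318)/((-78*(-94) - 48) + (4 + 2*√21271/3)) = (92 - 46318)/((7332 - 48) + (4 + 2*√21271/3)) = -46226/(7284 + (4 + 2*√21271/3)) = -46226/(7288 + 2*√21271/3)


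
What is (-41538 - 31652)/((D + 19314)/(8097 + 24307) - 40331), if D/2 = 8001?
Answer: 296456095/163356301 ≈ 1.8148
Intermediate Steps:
D = 16002 (D = 2*8001 = 16002)
(-41538 - 31652)/((D + 19314)/(8097 + 24307) - 40331) = (-41538 - 31652)/((16002 + 19314)/(8097 + 24307) - 40331) = -73190/(35316/32404 - 40331) = -73190/(35316*(1/32404) - 40331) = -73190/(8829/8101 - 40331) = -73190/(-326712602/8101) = -73190*(-8101/326712602) = 296456095/163356301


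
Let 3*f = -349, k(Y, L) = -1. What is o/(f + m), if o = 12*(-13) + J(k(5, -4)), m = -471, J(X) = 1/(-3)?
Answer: 469/1762 ≈ 0.26617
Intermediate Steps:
J(X) = -⅓
f = -349/3 (f = (⅓)*(-349) = -349/3 ≈ -116.33)
o = -469/3 (o = 12*(-13) - ⅓ = -156 - ⅓ = -469/3 ≈ -156.33)
o/(f + m) = -469/(3*(-349/3 - 471)) = -469/(3*(-1762/3)) = -469/3*(-3/1762) = 469/1762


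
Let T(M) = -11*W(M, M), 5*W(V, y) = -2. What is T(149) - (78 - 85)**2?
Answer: -223/5 ≈ -44.600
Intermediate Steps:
W(V, y) = -2/5 (W(V, y) = (1/5)*(-2) = -2/5)
T(M) = 22/5 (T(M) = -11*(-2/5) = 22/5)
T(149) - (78 - 85)**2 = 22/5 - (78 - 85)**2 = 22/5 - 1*(-7)**2 = 22/5 - 1*49 = 22/5 - 49 = -223/5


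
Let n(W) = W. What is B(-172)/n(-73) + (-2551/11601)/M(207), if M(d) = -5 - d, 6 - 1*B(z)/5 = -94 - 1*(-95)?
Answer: -61299077/179537076 ≈ -0.34143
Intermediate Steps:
B(z) = 25 (B(z) = 30 - 5*(-94 - 1*(-95)) = 30 - 5*(-94 + 95) = 30 - 5*1 = 30 - 5 = 25)
B(-172)/n(-73) + (-2551/11601)/M(207) = 25/(-73) + (-2551/11601)/(-5 - 1*207) = 25*(-1/73) + (-2551*1/11601)/(-5 - 207) = -25/73 - 2551/11601/(-212) = -25/73 - 2551/11601*(-1/212) = -25/73 + 2551/2459412 = -61299077/179537076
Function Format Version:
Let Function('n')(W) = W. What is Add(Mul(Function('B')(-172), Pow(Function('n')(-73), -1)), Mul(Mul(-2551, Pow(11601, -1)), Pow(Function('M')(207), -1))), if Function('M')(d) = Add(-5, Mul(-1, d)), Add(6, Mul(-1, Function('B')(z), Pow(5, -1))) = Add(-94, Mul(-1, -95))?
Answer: Rational(-61299077, 179537076) ≈ -0.34143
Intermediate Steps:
Function('B')(z) = 25 (Function('B')(z) = Add(30, Mul(-5, Add(-94, Mul(-1, -95)))) = Add(30, Mul(-5, Add(-94, 95))) = Add(30, Mul(-5, 1)) = Add(30, -5) = 25)
Add(Mul(Function('B')(-172), Pow(Function('n')(-73), -1)), Mul(Mul(-2551, Pow(11601, -1)), Pow(Function('M')(207), -1))) = Add(Mul(25, Pow(-73, -1)), Mul(Mul(-2551, Pow(11601, -1)), Pow(Add(-5, Mul(-1, 207)), -1))) = Add(Mul(25, Rational(-1, 73)), Mul(Mul(-2551, Rational(1, 11601)), Pow(Add(-5, -207), -1))) = Add(Rational(-25, 73), Mul(Rational(-2551, 11601), Pow(-212, -1))) = Add(Rational(-25, 73), Mul(Rational(-2551, 11601), Rational(-1, 212))) = Add(Rational(-25, 73), Rational(2551, 2459412)) = Rational(-61299077, 179537076)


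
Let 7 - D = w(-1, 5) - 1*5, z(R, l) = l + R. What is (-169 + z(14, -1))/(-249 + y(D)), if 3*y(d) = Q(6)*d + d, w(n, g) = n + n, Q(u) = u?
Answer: 468/649 ≈ 0.72111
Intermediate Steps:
w(n, g) = 2*n
z(R, l) = R + l
D = 14 (D = 7 - (2*(-1) - 1*5) = 7 - (-2 - 5) = 7 - 1*(-7) = 7 + 7 = 14)
y(d) = 7*d/3 (y(d) = (6*d + d)/3 = (7*d)/3 = 7*d/3)
(-169 + z(14, -1))/(-249 + y(D)) = (-169 + (14 - 1))/(-249 + (7/3)*14) = (-169 + 13)/(-249 + 98/3) = -156/(-649/3) = -156*(-3/649) = 468/649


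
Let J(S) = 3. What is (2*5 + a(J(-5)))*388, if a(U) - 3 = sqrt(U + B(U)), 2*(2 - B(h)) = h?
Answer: 5044 + 194*sqrt(14) ≈ 5769.9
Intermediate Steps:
B(h) = 2 - h/2
a(U) = 3 + sqrt(2 + U/2) (a(U) = 3 + sqrt(U + (2 - U/2)) = 3 + sqrt(2 + U/2))
(2*5 + a(J(-5)))*388 = (2*5 + (3 + sqrt(8 + 2*3)/2))*388 = (10 + (3 + sqrt(8 + 6)/2))*388 = (10 + (3 + sqrt(14)/2))*388 = (13 + sqrt(14)/2)*388 = 5044 + 194*sqrt(14)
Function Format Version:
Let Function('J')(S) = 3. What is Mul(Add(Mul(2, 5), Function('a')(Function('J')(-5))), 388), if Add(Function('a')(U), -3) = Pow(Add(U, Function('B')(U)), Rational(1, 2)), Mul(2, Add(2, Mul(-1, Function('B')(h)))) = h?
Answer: Add(5044, Mul(194, Pow(14, Rational(1, 2)))) ≈ 5769.9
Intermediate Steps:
Function('B')(h) = Add(2, Mul(Rational(-1, 2), h))
Function('a')(U) = Add(3, Pow(Add(2, Mul(Rational(1, 2), U)), Rational(1, 2))) (Function('a')(U) = Add(3, Pow(Add(U, Add(2, Mul(Rational(-1, 2), U))), Rational(1, 2))) = Add(3, Pow(Add(2, Mul(Rational(1, 2), U)), Rational(1, 2))))
Mul(Add(Mul(2, 5), Function('a')(Function('J')(-5))), 388) = Mul(Add(Mul(2, 5), Add(3, Mul(Rational(1, 2), Pow(Add(8, Mul(2, 3)), Rational(1, 2))))), 388) = Mul(Add(10, Add(3, Mul(Rational(1, 2), Pow(Add(8, 6), Rational(1, 2))))), 388) = Mul(Add(10, Add(3, Mul(Rational(1, 2), Pow(14, Rational(1, 2))))), 388) = Mul(Add(13, Mul(Rational(1, 2), Pow(14, Rational(1, 2)))), 388) = Add(5044, Mul(194, Pow(14, Rational(1, 2))))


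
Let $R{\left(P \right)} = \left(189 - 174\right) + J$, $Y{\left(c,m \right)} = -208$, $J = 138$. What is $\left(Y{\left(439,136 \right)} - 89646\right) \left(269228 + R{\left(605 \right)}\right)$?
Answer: $-24204960374$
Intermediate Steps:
$R{\left(P \right)} = 153$ ($R{\left(P \right)} = \left(189 - 174\right) + 138 = 15 + 138 = 153$)
$\left(Y{\left(439,136 \right)} - 89646\right) \left(269228 + R{\left(605 \right)}\right) = \left(-208 - 89646\right) \left(269228 + 153\right) = \left(-89854\right) 269381 = -24204960374$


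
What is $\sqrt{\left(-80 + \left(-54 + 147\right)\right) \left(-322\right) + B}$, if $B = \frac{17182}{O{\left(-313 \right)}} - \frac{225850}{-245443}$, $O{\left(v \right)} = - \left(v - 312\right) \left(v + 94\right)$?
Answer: $\frac{i \sqrt{7557642086449254557142}}{1343800425} \approx 64.693 i$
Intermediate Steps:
$O{\left(v \right)} = - \left(-312 + v\right) \left(94 + v\right)$
$B = \frac{26696017124}{33595010625}$ ($B = \frac{17182}{29328 - \left(-313\right)^{2} + 218 \left(-313\right)} - \frac{225850}{-245443} = \frac{17182}{29328 - 97969 - 68234} - - \frac{225850}{245443} = \frac{17182}{29328 - 97969 - 68234} + \frac{225850}{245443} = \frac{17182}{-136875} + \frac{225850}{245443} = 17182 \left(- \frac{1}{136875}\right) + \frac{225850}{245443} = - \frac{17182}{136875} + \frac{225850}{245443} = \frac{26696017124}{33595010625} \approx 0.79464$)
$\sqrt{\left(-80 + \left(-54 + 147\right)\right) \left(-322\right) + B} = \sqrt{\left(-80 + \left(-54 + 147\right)\right) \left(-322\right) + \frac{26696017124}{33595010625}} = \sqrt{\left(-80 + 93\right) \left(-322\right) + \frac{26696017124}{33595010625}} = \sqrt{13 \left(-322\right) + \frac{26696017124}{33595010625}} = \sqrt{-4186 + \frac{26696017124}{33595010625}} = \sqrt{- \frac{140602018459126}{33595010625}} = \frac{i \sqrt{7557642086449254557142}}{1343800425}$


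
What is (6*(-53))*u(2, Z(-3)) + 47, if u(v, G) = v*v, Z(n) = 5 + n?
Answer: -1225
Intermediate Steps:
u(v, G) = v²
(6*(-53))*u(2, Z(-3)) + 47 = (6*(-53))*2² + 47 = -318*4 + 47 = -1272 + 47 = -1225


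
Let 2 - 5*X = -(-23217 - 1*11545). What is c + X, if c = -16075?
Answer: -23027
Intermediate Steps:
X = -6952 (X = 2/5 - (-1)*(-23217 - 1*11545)/5 = 2/5 - (-1)*(-23217 - 11545)/5 = 2/5 - (-1)*(-34762)/5 = 2/5 - 1/5*34762 = 2/5 - 34762/5 = -6952)
c + X = -16075 - 6952 = -23027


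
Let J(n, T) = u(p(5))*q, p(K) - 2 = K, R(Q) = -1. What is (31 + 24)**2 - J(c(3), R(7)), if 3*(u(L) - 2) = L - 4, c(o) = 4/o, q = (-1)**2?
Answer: 3022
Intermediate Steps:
q = 1
p(K) = 2 + K
u(L) = 2/3 + L/3 (u(L) = 2 + (L - 4)/3 = 2 + (-4 + L)/3 = 2 + (-4/3 + L/3) = 2/3 + L/3)
J(n, T) = 3 (J(n, T) = (2/3 + (2 + 5)/3)*1 = (2/3 + (1/3)*7)*1 = (2/3 + 7/3)*1 = 3*1 = 3)
(31 + 24)**2 - J(c(3), R(7)) = (31 + 24)**2 - 1*3 = 55**2 - 3 = 3025 - 3 = 3022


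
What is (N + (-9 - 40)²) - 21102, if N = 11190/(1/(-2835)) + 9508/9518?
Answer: -151061843655/4759 ≈ -3.1742e+7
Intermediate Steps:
N = -150972845596/4759 (N = 11190/(-1/2835) + 9508*(1/9518) = 11190*(-2835) + 4754/4759 = -31723650 + 4754/4759 = -150972845596/4759 ≈ -3.1724e+7)
(N + (-9 - 40)²) - 21102 = (-150972845596/4759 + (-9 - 40)²) - 21102 = (-150972845596/4759 + (-49)²) - 21102 = (-150972845596/4759 + 2401) - 21102 = -150961419237/4759 - 21102 = -151061843655/4759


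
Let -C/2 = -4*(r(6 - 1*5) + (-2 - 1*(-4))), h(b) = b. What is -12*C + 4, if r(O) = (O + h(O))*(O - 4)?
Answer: 388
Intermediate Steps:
r(O) = 2*O*(-4 + O) (r(O) = (O + O)*(O - 4) = (2*O)*(-4 + O) = 2*O*(-4 + O))
C = -32 (C = -(-8)*(2*(6 - 1*5)*(-4 + (6 - 1*5)) + (-2 - 1*(-4))) = -(-8)*(2*(6 - 5)*(-4 + (6 - 5)) + (-2 + 4)) = -(-8)*(2*1*(-4 + 1) + 2) = -(-8)*(2*1*(-3) + 2) = -(-8)*(-6 + 2) = -(-8)*(-4) = -2*16 = -32)
-12*C + 4 = -12*(-32) + 4 = 384 + 4 = 388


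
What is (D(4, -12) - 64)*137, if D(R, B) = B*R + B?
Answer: -16988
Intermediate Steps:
D(R, B) = B + B*R
(D(4, -12) - 64)*137 = (-12*(1 + 4) - 64)*137 = (-12*5 - 64)*137 = (-60 - 64)*137 = -124*137 = -16988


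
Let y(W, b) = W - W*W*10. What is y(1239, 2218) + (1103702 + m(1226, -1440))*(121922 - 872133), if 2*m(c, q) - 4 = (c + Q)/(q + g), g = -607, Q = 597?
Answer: -3389938024187757/4094 ≈ -8.2803e+11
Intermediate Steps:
m(c, q) = 2 + (597 + c)/(2*(-607 + q)) (m(c, q) = 2 + ((c + 597)/(q - 607))/2 = 2 + ((597 + c)/(-607 + q))/2 = 2 + (597 + c)/(2*(-607 + q)))
y(W, b) = W - 10*W² (y(W, b) = W - W²*10 = W - 10*W²)
y(1239, 2218) + (1103702 + m(1226, -1440))*(121922 - 872133) = 1239*(1 - 10*1239) + (1103702 + (-1831 + 1226 + 4*(-1440))/(2*(-607 - 1440)))*(121922 - 872133) = 1239*(1 - 12390) + (1103702 + (½)*(-1831 + 1226 - 5760)/(-2047))*(-750211) = 1239*(-12389) + (1103702 + (½)*(-1/2047)*(-6365))*(-750211) = -15349971 + (1103702 + 6365/4094)*(-750211) = -15349971 + (4518562353/4094)*(-750211) = -15349971 - 3389875181406483/4094 = -3389938024187757/4094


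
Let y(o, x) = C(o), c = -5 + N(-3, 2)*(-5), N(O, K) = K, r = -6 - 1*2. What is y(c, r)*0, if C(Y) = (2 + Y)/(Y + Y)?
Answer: 0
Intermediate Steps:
r = -8 (r = -6 - 2 = -8)
c = -15 (c = -5 + 2*(-5) = -5 - 10 = -15)
C(Y) = (2 + Y)/(2*Y) (C(Y) = (2 + Y)/((2*Y)) = (2 + Y)*(1/(2*Y)) = (2 + Y)/(2*Y))
y(o, x) = (2 + o)/(2*o)
y(c, r)*0 = ((½)*(2 - 15)/(-15))*0 = ((½)*(-1/15)*(-13))*0 = (13/30)*0 = 0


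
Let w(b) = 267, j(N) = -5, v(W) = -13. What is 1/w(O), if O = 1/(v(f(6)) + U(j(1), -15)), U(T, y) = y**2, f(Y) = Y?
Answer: 1/267 ≈ 0.0037453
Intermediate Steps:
O = 1/212 (O = 1/(-13 + (-15)**2) = 1/(-13 + 225) = 1/212 ≈ 0.0047170)
1/w(O) = 1/267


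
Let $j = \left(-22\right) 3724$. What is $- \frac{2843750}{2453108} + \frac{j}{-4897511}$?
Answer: $- \frac{980451333859}{858151672442} \approx -1.1425$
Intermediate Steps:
$j = -81928$
$- \frac{2843750}{2453108} + \frac{j}{-4897511} = - \frac{2843750}{2453108} - \frac{81928}{-4897511} = \left(-2843750\right) \frac{1}{2453108} - - \frac{81928}{4897511} = - \frac{203125}{175222} + \frac{81928}{4897511} = - \frac{980451333859}{858151672442}$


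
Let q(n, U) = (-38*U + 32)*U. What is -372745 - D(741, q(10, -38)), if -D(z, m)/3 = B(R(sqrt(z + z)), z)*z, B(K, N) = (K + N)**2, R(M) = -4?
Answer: 1207091942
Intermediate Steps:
q(n, U) = U*(32 - 38*U) (q(n, U) = (32 - 38*U)*U = U*(32 - 38*U))
D(z, m) = -3*z*(-4 + z)**2 (D(z, m) = -3*(-4 + z)**2*z = -3*z*(-4 + z)**2)
-372745 - D(741, q(10, -38)) = -372745 - (-3)*741*(-4 + 741)**2 = -372745 - (-3)*741*737**2 = -372745 - (-3)*741*543169 = -372745 - 1*(-1207464687) = -372745 + 1207464687 = 1207091942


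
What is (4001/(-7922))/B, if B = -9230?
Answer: 4001/73120060 ≈ 5.4718e-5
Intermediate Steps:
(4001/(-7922))/B = (4001/(-7922))/(-9230) = (4001*(-1/7922))*(-1/9230) = -4001/7922*(-1/9230) = 4001/73120060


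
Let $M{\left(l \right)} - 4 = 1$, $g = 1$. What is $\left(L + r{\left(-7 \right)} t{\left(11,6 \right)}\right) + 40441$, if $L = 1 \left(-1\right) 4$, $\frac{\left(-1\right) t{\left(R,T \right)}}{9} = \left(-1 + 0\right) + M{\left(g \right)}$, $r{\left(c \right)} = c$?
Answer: $40689$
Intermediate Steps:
$M{\left(l \right)} = 5$ ($M{\left(l \right)} = 4 + 1 = 5$)
$t{\left(R,T \right)} = -36$ ($t{\left(R,T \right)} = - 9 \left(\left(-1 + 0\right) + 5\right) = - 9 \left(-1 + 5\right) = \left(-9\right) 4 = -36$)
$L = -4$ ($L = \left(-1\right) 4 = -4$)
$\left(L + r{\left(-7 \right)} t{\left(11,6 \right)}\right) + 40441 = \left(-4 - -252\right) + 40441 = \left(-4 + 252\right) + 40441 = 248 + 40441 = 40689$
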